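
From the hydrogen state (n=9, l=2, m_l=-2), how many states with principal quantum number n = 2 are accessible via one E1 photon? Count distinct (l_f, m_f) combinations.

E1 requires Δl = ±1, so l_f ∈ {1, 3}; with 0 ≤ l_f ≤ n_f−1 = 1, the allowed l_f values are {1}.
For l_f = 1: m_f ∈ {m_i−1, m_i, m_i+1} ∩ [−1, 1] = {-1} → 1 state.
Total: 1.

1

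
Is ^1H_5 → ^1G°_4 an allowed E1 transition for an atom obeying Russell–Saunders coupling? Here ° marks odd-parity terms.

Initial level: S=0, L=5, J=5, parity even. Final level: S=0, L=4, J=4, parity odd.
Parity must change: even → odd — passes.
ΔL = 0, ±1 (not L=0↔0): L: 5 → 4, ΔL = -1 — passes.
ΔJ = 0, ±1 (not J=0↔0): J: 5 → 4, ΔJ = -1 — passes.
ΔS = 0: S: 0 → 0 — passes.
All four E1 rules are satisfied.

allowed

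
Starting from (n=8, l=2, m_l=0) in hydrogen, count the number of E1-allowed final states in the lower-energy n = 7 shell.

6

E1 requires Δl = ±1, so l_f ∈ {1, 3}; with 0 ≤ l_f ≤ n_f−1 = 6, the allowed l_f values are {1, 3}.
For l_f = 1: m_f ∈ {m_i−1, m_i, m_i+1} ∩ [−1, 1] = {-1, 0, 1} → 3 states.
For l_f = 3: m_f ∈ {m_i−1, m_i, m_i+1} ∩ [−3, 3] = {-1, 0, 1} → 3 states.
Total: 6.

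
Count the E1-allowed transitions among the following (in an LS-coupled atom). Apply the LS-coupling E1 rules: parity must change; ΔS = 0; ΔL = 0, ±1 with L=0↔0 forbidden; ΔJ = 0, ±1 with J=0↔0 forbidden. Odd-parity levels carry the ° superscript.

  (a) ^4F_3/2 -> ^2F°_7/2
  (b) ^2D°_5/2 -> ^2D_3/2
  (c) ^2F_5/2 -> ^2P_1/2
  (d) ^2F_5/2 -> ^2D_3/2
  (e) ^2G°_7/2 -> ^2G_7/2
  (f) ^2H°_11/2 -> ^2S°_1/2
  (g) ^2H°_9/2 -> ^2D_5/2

2

(a) forbidden (ΔS, ΔJ fail)
(b) allowed
(c) forbidden (parity, ΔL, ΔJ fail)
(d) forbidden (parity fails)
(e) allowed
(f) forbidden (parity, ΔL, ΔJ fail)
(g) forbidden (ΔL, ΔJ fail)
Total allowed: 2 of 7.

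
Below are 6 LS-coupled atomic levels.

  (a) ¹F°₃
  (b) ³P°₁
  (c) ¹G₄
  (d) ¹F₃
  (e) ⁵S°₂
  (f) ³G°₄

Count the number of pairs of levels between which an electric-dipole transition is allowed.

2

(a)–(b): forbidden (parity, ΔS, ΔL, ΔJ).
(a)–(c): allowed.
(a)–(d): allowed.
(a)–(e): forbidden (parity, ΔS, ΔL).
(a)–(f): forbidden (parity, ΔS).
(b)–(c): forbidden (ΔS, ΔL, ΔJ).
(b)–(d): forbidden (ΔS, ΔL, ΔJ).
(b)–(e): forbidden (parity, ΔS).
(b)–(f): forbidden (parity, ΔL, ΔJ).
(c)–(d): forbidden (parity).
(c)–(e): forbidden (ΔS, ΔL, ΔJ).
(c)–(f): forbidden (ΔS).
(d)–(e): forbidden (ΔS, ΔL).
(d)–(f): forbidden (ΔS).
(e)–(f): forbidden (parity, ΔS, ΔL, ΔJ).
Allowed pairs: 2 of 15.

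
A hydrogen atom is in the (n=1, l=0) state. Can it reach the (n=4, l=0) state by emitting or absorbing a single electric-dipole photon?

forbidden

l: 0 → 0 (Δl = +0). Δl = ±1 fails.
The transition is electric-dipole forbidden.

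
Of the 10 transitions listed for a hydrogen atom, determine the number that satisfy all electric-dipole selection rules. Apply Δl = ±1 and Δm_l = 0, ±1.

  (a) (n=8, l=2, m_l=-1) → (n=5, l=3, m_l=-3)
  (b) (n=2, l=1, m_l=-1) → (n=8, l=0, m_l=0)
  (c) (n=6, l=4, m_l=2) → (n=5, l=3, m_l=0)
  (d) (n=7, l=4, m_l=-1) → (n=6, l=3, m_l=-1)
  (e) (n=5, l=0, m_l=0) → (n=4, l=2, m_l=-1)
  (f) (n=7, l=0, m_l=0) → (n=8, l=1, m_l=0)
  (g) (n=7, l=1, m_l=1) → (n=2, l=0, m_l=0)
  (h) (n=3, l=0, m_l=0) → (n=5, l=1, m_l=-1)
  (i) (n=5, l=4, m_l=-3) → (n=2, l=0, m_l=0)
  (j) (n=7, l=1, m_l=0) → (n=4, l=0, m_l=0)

6

(a) forbidden — Δm_l = -2 (E1 requires Δm_l = 0, ±1)
(b) allowed
(c) forbidden — Δm_l = -2 (E1 requires Δm_l = 0, ±1)
(d) allowed
(e) forbidden — Δl = +2 (E1 requires Δl = ±1)
(f) allowed
(g) allowed
(h) allowed
(i) forbidden — Δl = -4 (E1 requires Δl = ±1); Δm_l = +3 (E1 requires Δm_l = 0, ±1)
(j) allowed
Total allowed: 6 of 10.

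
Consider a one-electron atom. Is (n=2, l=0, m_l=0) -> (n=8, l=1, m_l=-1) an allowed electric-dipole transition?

allowed

Δl = 1 − 0 = +1; the E1 rule Δl = ±1 is ✓.
m_l: 0 → -1 (Δm_l = -1). |Δm_l| ≤ 1 ✓.
All E1 selection rules are satisfied.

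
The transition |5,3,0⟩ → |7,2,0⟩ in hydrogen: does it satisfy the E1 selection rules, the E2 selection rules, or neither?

Δl = 2 − 3 = -1; l_i + l_f = 5.
Δm_l = +0.
E1 (Δl = ±1, |Δm_l| ≤ 1): satisfied.
E2 (Δl = 0,±2, l_i+l_f ≥ 2, |Δm_l| ≤ 2): not satisfied.

E1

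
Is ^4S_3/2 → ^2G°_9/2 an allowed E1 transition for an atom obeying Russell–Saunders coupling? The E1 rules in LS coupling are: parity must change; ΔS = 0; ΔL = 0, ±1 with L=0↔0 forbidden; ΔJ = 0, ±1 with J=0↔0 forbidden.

Reading off the term symbols: S 3/2→1/2, L 0→4, J 3/2→9/2, parity even→odd.
Parity must change: even → odd — ok.
ΔS = 0: S: 3/2 → 1/2 — fails.
ΔL = 0, ±1 (not L=0↔0): L: 0 → 4, ΔL = +4 — fails.
ΔJ = 0, ±1 (not J=0↔0): J: 3/2 → 9/2, ΔJ = +3 — fails.
Rule(s) violated: ΔS, ΔL, ΔJ.

forbidden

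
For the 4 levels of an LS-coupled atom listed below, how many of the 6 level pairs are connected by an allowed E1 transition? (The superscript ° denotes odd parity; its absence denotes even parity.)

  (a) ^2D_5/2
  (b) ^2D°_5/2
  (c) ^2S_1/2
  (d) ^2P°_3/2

3

(a)–(b): allowed.
(a)–(c): forbidden (parity, ΔL, ΔJ).
(a)–(d): allowed.
(b)–(c): forbidden (ΔL, ΔJ).
(b)–(d): forbidden (parity).
(c)–(d): allowed.
Allowed pairs: 3 of 6.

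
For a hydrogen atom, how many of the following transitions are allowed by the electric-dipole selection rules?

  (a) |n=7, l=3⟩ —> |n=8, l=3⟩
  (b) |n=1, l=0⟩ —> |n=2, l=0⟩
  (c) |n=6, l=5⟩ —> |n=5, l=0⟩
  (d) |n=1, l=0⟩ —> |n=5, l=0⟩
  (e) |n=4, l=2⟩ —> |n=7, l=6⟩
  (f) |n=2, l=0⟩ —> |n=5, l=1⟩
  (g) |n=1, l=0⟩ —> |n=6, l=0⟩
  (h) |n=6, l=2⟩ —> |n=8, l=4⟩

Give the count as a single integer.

(a) forbidden — Δl = +0 (E1 requires Δl = ±1)
(b) forbidden — Δl = +0 (E1 requires Δl = ±1)
(c) forbidden — Δl = -5 (E1 requires Δl = ±1)
(d) forbidden — Δl = +0 (E1 requires Δl = ±1)
(e) forbidden — Δl = +4 (E1 requires Δl = ±1)
(f) allowed
(g) forbidden — Δl = +0 (E1 requires Δl = ±1)
(h) forbidden — Δl = +2 (E1 requires Δl = ±1)
Total allowed: 1 of 8.

1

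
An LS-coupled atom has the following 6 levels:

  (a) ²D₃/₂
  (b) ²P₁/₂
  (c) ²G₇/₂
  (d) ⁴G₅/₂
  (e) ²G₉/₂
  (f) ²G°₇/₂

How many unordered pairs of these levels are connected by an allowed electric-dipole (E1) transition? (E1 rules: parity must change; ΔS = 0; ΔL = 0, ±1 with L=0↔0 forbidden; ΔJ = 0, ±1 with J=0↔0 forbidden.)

(a)–(b): forbidden (parity).
(a)–(c): forbidden (parity, ΔL, ΔJ).
(a)–(d): forbidden (parity, ΔS, ΔL).
(a)–(e): forbidden (parity, ΔL, ΔJ).
(a)–(f): forbidden (ΔL, ΔJ).
(b)–(c): forbidden (parity, ΔL, ΔJ).
(b)–(d): forbidden (parity, ΔS, ΔL, ΔJ).
(b)–(e): forbidden (parity, ΔL, ΔJ).
(b)–(f): forbidden (ΔL, ΔJ).
(c)–(d): forbidden (parity, ΔS).
(c)–(e): forbidden (parity).
(c)–(f): allowed.
(d)–(e): forbidden (parity, ΔS, ΔJ).
(d)–(f): forbidden (ΔS).
(e)–(f): allowed.
Allowed pairs: 2 of 15.

2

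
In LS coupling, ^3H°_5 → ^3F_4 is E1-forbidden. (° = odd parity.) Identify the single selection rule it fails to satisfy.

Reading off the term symbols: S 1→1, L 5→3, J 5→4, parity odd→even.
ΔL = 0, ±1 (not L=0↔0): L: 5 → 3, ΔL = -2 — ✗.
ΔJ = 0, ±1 (not J=0↔0): J: 5 → 4, ΔJ = -1 — ✓.
Parity must change: odd → even — ✓.
ΔS = 0: S: 1 → 1 — ✓.

the ΔL = 0, ±1 rule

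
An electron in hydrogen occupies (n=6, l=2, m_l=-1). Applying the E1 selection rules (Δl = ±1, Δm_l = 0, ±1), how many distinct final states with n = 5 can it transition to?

5

E1 requires Δl = ±1, so l_f ∈ {1, 3}; with 0 ≤ l_f ≤ n_f−1 = 4, the allowed l_f values are {1, 3}.
For l_f = 1: m_f ∈ {m_i−1, m_i, m_i+1} ∩ [−1, 1] = {-1, 0} → 2 states.
For l_f = 3: m_f ∈ {m_i−1, m_i, m_i+1} ∩ [−3, 3] = {-2, -1, 0} → 3 states.
Total: 5.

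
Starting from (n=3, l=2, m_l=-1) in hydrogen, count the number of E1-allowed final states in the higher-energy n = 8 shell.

E1 requires Δl = ±1, so l_f ∈ {1, 3}; with 0 ≤ l_f ≤ n_f−1 = 7, the allowed l_f values are {1, 3}.
For l_f = 1: m_f ∈ {m_i−1, m_i, m_i+1} ∩ [−1, 1] = {-1, 0} → 2 states.
For l_f = 3: m_f ∈ {m_i−1, m_i, m_i+1} ∩ [−3, 3] = {-2, -1, 0} → 3 states.
Total: 5.

5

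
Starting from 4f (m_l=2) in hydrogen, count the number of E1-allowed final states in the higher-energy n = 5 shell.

5

E1 requires Δl = ±1, so l_f ∈ {2, 4}; with 0 ≤ l_f ≤ n_f−1 = 4, the allowed l_f values are {2, 4}.
For l_f = 2: m_f ∈ {m_i−1, m_i, m_i+1} ∩ [−2, 2] = {1, 2} → 2 states.
For l_f = 4: m_f ∈ {m_i−1, m_i, m_i+1} ∩ [−4, 4] = {1, 2, 3} → 3 states.
Total: 5.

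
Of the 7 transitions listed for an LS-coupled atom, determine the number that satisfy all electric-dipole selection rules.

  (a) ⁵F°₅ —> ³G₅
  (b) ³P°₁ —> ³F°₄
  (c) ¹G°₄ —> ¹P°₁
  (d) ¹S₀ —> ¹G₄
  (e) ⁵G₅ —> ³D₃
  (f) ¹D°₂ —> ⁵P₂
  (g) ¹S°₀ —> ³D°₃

(a) forbidden (ΔS fails)
(b) forbidden (parity, ΔL, ΔJ fail)
(c) forbidden (parity, ΔL, ΔJ fail)
(d) forbidden (parity, ΔL, ΔJ fail)
(e) forbidden (parity, ΔS, ΔL, ΔJ fail)
(f) forbidden (ΔS fails)
(g) forbidden (parity, ΔS, ΔL, ΔJ fail)
Total allowed: 0 of 7.

0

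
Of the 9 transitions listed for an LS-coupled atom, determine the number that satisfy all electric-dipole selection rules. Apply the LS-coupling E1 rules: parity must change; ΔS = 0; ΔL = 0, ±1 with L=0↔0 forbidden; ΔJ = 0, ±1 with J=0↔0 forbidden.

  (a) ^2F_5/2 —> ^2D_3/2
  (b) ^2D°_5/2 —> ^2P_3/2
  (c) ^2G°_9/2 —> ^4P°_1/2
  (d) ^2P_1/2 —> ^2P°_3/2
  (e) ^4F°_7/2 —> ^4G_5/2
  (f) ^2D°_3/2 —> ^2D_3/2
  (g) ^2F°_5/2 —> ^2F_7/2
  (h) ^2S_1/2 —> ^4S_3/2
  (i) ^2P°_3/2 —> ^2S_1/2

6

(a) forbidden (parity fails)
(b) allowed
(c) forbidden (parity, ΔS, ΔL, ΔJ fail)
(d) allowed
(e) allowed
(f) allowed
(g) allowed
(h) forbidden (parity, ΔS, ΔL fail)
(i) allowed
Total allowed: 6 of 9.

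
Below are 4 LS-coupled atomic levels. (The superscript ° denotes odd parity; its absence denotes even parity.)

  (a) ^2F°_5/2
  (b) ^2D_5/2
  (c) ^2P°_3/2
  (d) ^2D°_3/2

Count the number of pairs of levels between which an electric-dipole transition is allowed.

3

(a)–(b): allowed.
(a)–(c): forbidden (parity, ΔL).
(a)–(d): forbidden (parity).
(b)–(c): allowed.
(b)–(d): allowed.
(c)–(d): forbidden (parity).
Allowed pairs: 3 of 6.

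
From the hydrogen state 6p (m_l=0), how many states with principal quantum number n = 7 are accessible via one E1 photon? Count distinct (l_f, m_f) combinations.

E1 requires Δl = ±1, so l_f ∈ {0, 2}; with 0 ≤ l_f ≤ n_f−1 = 6, the allowed l_f values are {0, 2}.
For l_f = 0: m_f ∈ {m_i−1, m_i, m_i+1} ∩ [−0, 0] = {0} → 1 state.
For l_f = 2: m_f ∈ {m_i−1, m_i, m_i+1} ∩ [−2, 2] = {-1, 0, 1} → 3 states.
Total: 4.

4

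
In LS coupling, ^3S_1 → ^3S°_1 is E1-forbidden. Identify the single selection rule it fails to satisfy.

the L=0 ↔ L=0 exclusion

Reading off the term symbols: S 1→1, L 0→0, J 1→1, parity even→odd.
ΔL = 0, ±1 (not L=0↔0): L: 0 → 0, ΔL = +0 — fails.
ΔJ = 0, ±1 (not J=0↔0): J: 1 → 1, ΔJ = +0 — ok.
ΔS = 0: S: 1 → 1 — ok.
Parity must change: even → odd — ok.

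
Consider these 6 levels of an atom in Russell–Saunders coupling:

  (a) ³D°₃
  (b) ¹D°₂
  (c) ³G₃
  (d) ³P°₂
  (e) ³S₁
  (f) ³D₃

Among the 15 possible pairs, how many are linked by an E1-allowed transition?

(a)–(b): forbidden (parity, ΔS).
(a)–(c): forbidden (ΔL).
(a)–(d): forbidden (parity).
(a)–(e): forbidden (ΔL, ΔJ).
(a)–(f): allowed.
(b)–(c): forbidden (ΔS, ΔL).
(b)–(d): forbidden (parity, ΔS).
(b)–(e): forbidden (ΔS, ΔL).
(b)–(f): forbidden (ΔS).
(c)–(d): forbidden (ΔL).
(c)–(e): forbidden (parity, ΔL, ΔJ).
(c)–(f): forbidden (parity, ΔL).
(d)–(e): allowed.
(d)–(f): allowed.
(e)–(f): forbidden (parity, ΔL, ΔJ).
Allowed pairs: 3 of 15.

3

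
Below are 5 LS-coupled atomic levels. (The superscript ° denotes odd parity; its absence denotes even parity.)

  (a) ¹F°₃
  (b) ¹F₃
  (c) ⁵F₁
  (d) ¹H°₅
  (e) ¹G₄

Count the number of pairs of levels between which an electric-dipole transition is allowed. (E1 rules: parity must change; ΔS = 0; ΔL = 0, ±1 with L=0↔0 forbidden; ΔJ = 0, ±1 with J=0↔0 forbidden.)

3

(a)–(b): allowed.
(a)–(c): forbidden (ΔS, ΔJ).
(a)–(d): forbidden (parity, ΔL, ΔJ).
(a)–(e): allowed.
(b)–(c): forbidden (parity, ΔS, ΔJ).
(b)–(d): forbidden (ΔL, ΔJ).
(b)–(e): forbidden (parity).
(c)–(d): forbidden (ΔS, ΔL, ΔJ).
(c)–(e): forbidden (parity, ΔS, ΔJ).
(d)–(e): allowed.
Allowed pairs: 3 of 10.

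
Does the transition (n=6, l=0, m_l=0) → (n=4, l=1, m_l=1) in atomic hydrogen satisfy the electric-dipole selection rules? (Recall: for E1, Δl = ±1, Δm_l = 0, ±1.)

allowed

Initial l = 0, final l = 1, so Δl = +1. E1 requires Δl = ±1: passes.
Δm_l = 1 − (0) = +1. E1 requires Δm_l = 0, ±1: passes.
All E1 selection rules are satisfied.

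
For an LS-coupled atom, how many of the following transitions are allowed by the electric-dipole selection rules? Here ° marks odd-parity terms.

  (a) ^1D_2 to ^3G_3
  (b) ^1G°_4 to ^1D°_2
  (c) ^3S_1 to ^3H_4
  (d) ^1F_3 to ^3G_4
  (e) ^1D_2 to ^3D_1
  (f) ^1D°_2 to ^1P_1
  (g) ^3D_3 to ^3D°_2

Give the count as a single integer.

(a) forbidden (parity, ΔS, ΔL fail)
(b) forbidden (parity, ΔL, ΔJ fail)
(c) forbidden (parity, ΔL, ΔJ fail)
(d) forbidden (parity, ΔS fail)
(e) forbidden (parity, ΔS fail)
(f) allowed
(g) allowed
Total allowed: 2 of 7.

2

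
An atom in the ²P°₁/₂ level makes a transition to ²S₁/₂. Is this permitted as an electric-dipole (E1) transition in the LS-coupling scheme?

allowed

Parity must change: odd → even — satisfied.
ΔS = 0: S: 1/2 → 1/2 — satisfied.
ΔL = 0, ±1 (not L=0↔0): L: 1 → 0, ΔL = -1 — satisfied.
ΔJ = 0, ±1 (not J=0↔0): J: 1/2 → 1/2, ΔJ = +0 — satisfied.
All four E1 rules are satisfied.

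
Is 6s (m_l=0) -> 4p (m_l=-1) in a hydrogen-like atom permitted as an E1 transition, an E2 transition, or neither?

E1

Δl = 1 − 0 = +1; l_i + l_f = 1.
Δm_l = -1.
E1 (Δl = ±1, |Δm_l| ≤ 1): satisfied.
E2 (Δl = 0,±2, l_i+l_f ≥ 2, |Δm_l| ≤ 2): not satisfied.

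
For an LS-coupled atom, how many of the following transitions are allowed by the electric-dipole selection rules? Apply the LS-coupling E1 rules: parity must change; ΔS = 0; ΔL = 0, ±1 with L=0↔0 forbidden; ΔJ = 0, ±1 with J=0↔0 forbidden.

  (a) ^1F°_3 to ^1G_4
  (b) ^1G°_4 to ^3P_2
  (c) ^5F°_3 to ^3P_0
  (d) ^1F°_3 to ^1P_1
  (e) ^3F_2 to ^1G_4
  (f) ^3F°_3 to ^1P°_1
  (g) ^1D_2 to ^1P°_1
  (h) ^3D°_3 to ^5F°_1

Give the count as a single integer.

(a) allowed
(b) forbidden (ΔS, ΔL, ΔJ fail)
(c) forbidden (ΔS, ΔL, ΔJ fail)
(d) forbidden (ΔL, ΔJ fail)
(e) forbidden (parity, ΔS, ΔJ fail)
(f) forbidden (parity, ΔS, ΔL, ΔJ fail)
(g) allowed
(h) forbidden (parity, ΔS, ΔJ fail)
Total allowed: 2 of 8.

2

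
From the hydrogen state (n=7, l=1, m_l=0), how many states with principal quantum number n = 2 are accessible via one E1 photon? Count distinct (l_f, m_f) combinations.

E1 requires Δl = ±1, so l_f ∈ {0, 2}; with 0 ≤ l_f ≤ n_f−1 = 1, the allowed l_f values are {0}.
For l_f = 0: m_f ∈ {m_i−1, m_i, m_i+1} ∩ [−0, 0] = {0} → 1 state.
Total: 1.

1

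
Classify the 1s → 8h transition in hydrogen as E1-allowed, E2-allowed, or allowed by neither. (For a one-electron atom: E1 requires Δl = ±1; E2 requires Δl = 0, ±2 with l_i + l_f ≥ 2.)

neither

Δl = 5 − 0 = +5; l_i + l_f = 5.
E1 (Δl = ±1): not satisfied.
E2 (Δl = 0,±2, l_i+l_f ≥ 2): not satisfied.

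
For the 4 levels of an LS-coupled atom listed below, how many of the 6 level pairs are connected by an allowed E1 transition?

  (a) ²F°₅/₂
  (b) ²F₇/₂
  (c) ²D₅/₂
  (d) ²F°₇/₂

4

(a)–(b): allowed.
(a)–(c): allowed.
(a)–(d): forbidden (parity).
(b)–(c): forbidden (parity).
(b)–(d): allowed.
(c)–(d): allowed.
Allowed pairs: 4 of 6.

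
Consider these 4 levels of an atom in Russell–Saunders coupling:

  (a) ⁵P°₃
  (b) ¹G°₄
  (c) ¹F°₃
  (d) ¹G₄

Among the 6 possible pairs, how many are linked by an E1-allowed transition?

(a)–(b): forbidden (parity, ΔS, ΔL).
(a)–(c): forbidden (parity, ΔS, ΔL).
(a)–(d): forbidden (ΔS, ΔL).
(b)–(c): forbidden (parity).
(b)–(d): allowed.
(c)–(d): allowed.
Allowed pairs: 2 of 6.

2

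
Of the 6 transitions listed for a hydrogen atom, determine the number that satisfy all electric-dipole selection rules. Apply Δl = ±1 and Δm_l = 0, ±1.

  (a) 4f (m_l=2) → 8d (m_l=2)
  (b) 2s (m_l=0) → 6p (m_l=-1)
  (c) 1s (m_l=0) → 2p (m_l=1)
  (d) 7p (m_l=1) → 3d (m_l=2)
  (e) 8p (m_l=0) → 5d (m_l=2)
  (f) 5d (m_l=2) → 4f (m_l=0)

4

(a) allowed
(b) allowed
(c) allowed
(d) allowed
(e) forbidden — Δm_l = +2 (E1 requires Δm_l = 0, ±1)
(f) forbidden — Δm_l = -2 (E1 requires Δm_l = 0, ±1)
Total allowed: 4 of 6.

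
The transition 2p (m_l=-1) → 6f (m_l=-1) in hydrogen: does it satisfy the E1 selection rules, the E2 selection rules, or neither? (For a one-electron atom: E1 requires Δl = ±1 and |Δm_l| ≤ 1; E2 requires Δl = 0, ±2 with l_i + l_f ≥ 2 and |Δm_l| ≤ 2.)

E2

Δl = 3 − 1 = +2; l_i + l_f = 4.
Δm_l = +0.
E1 (Δl = ±1, |Δm_l| ≤ 1): not satisfied.
E2 (Δl = 0,±2, l_i+l_f ≥ 2, |Δm_l| ≤ 2): satisfied.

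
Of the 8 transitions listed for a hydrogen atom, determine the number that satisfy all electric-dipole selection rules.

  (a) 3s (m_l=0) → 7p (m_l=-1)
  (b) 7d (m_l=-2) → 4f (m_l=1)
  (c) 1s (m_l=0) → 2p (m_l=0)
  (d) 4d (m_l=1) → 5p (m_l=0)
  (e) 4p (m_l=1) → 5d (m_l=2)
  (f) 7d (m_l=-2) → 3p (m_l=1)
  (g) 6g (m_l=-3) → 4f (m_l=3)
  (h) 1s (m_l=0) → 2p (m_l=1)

5

(a) allowed
(b) forbidden — Δm_l = +3 (E1 requires Δm_l = 0, ±1)
(c) allowed
(d) allowed
(e) allowed
(f) forbidden — Δm_l = +3 (E1 requires Δm_l = 0, ±1)
(g) forbidden — Δm_l = +6 (E1 requires Δm_l = 0, ±1)
(h) allowed
Total allowed: 5 of 8.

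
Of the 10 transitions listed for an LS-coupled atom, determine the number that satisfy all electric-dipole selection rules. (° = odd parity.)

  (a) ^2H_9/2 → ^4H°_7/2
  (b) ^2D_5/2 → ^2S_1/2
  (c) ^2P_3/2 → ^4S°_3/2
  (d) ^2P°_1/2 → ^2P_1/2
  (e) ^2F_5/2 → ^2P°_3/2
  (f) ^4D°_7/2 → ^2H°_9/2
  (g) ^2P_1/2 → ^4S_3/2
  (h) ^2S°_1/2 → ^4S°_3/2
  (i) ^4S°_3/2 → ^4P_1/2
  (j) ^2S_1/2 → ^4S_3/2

(a) forbidden (ΔS fails)
(b) forbidden (parity, ΔL, ΔJ fail)
(c) forbidden (ΔS fails)
(d) allowed
(e) forbidden (ΔL fails)
(f) forbidden (parity, ΔS, ΔL fail)
(g) forbidden (parity, ΔS fail)
(h) forbidden (parity, ΔS, ΔL fail)
(i) allowed
(j) forbidden (parity, ΔS, ΔL fail)
Total allowed: 2 of 10.

2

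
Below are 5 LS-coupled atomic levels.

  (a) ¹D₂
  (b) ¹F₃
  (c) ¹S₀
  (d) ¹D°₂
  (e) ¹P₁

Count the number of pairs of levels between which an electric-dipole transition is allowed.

3

(a)–(b): forbidden (parity).
(a)–(c): forbidden (parity, ΔL, ΔJ).
(a)–(d): allowed.
(a)–(e): forbidden (parity).
(b)–(c): forbidden (parity, ΔL, ΔJ).
(b)–(d): allowed.
(b)–(e): forbidden (parity, ΔL, ΔJ).
(c)–(d): forbidden (ΔL, ΔJ).
(c)–(e): forbidden (parity).
(d)–(e): allowed.
Allowed pairs: 3 of 10.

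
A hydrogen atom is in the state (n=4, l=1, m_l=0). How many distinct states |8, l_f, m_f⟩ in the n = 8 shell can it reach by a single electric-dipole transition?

4

E1 requires Δl = ±1, so l_f ∈ {0, 2}; with 0 ≤ l_f ≤ n_f−1 = 7, the allowed l_f values are {0, 2}.
For l_f = 0: m_f ∈ {m_i−1, m_i, m_i+1} ∩ [−0, 0] = {0} → 1 state.
For l_f = 2: m_f ∈ {m_i−1, m_i, m_i+1} ∩ [−2, 2] = {-1, 0, 1} → 3 states.
Total: 4.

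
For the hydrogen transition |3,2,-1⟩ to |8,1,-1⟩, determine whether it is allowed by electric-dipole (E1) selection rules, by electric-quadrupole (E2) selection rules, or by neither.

E1

Δl = 1 − 2 = -1; l_i + l_f = 3.
Δm_l = +0.
E1 (Δl = ±1, |Δm_l| ≤ 1): satisfied.
E2 (Δl = 0,±2, l_i+l_f ≥ 2, |Δm_l| ≤ 2): not satisfied.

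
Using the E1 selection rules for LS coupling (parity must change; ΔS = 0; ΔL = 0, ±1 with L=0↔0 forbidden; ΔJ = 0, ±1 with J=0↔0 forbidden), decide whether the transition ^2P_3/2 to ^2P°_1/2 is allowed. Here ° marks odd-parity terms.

allowed

Initial level: S=1/2, L=1, J=3/2, parity even. Final level: S=1/2, L=1, J=1/2, parity odd.
ΔS = 0: S: 1/2 → 1/2 — ✓.
ΔJ = 0, ±1 (not J=0↔0): J: 3/2 → 1/2, ΔJ = -1 — ✓.
ΔL = 0, ±1 (not L=0↔0): L: 1 → 1, ΔL = +0 — ✓.
Parity must change: even → odd — ✓.
All four E1 rules are satisfied.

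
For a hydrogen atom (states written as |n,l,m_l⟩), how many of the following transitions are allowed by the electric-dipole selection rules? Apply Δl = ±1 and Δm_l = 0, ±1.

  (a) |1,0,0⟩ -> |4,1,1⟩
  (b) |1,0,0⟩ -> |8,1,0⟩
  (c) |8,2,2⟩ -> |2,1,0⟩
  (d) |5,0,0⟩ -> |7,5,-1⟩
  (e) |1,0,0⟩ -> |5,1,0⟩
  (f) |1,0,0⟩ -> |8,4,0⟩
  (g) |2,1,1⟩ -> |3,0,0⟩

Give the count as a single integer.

4

(a) allowed
(b) allowed
(c) forbidden — Δm_l = -2 (E1 requires Δm_l = 0, ±1)
(d) forbidden — Δl = +5 (E1 requires Δl = ±1)
(e) allowed
(f) forbidden — Δl = +4 (E1 requires Δl = ±1)
(g) allowed
Total allowed: 4 of 7.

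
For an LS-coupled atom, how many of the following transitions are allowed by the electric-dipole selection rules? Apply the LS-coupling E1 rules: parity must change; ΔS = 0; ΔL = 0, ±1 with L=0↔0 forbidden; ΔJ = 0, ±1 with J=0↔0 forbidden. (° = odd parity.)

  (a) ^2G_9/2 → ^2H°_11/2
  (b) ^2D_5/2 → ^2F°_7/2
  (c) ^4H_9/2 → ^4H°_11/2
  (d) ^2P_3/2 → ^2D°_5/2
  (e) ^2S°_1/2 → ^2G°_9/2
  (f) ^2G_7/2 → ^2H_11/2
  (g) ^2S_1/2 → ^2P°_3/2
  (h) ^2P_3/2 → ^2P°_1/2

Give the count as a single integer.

(a) allowed
(b) allowed
(c) allowed
(d) allowed
(e) forbidden (parity, ΔL, ΔJ fail)
(f) forbidden (parity, ΔJ fail)
(g) allowed
(h) allowed
Total allowed: 6 of 8.

6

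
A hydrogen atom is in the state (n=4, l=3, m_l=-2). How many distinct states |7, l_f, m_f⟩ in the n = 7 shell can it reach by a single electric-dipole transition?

E1 requires Δl = ±1, so l_f ∈ {2, 4}; with 0 ≤ l_f ≤ n_f−1 = 6, the allowed l_f values are {2, 4}.
For l_f = 2: m_f ∈ {m_i−1, m_i, m_i+1} ∩ [−2, 2] = {-2, -1} → 2 states.
For l_f = 4: m_f ∈ {m_i−1, m_i, m_i+1} ∩ [−4, 4] = {-3, -2, -1} → 3 states.
Total: 5.

5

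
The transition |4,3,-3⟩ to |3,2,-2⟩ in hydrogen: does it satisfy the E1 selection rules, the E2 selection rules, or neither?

Δl = 2 − 3 = -1; l_i + l_f = 5.
Δm_l = +1.
E1 (Δl = ±1, |Δm_l| ≤ 1): satisfied.
E2 (Δl = 0,±2, l_i+l_f ≥ 2, |Δm_l| ≤ 2): not satisfied.

E1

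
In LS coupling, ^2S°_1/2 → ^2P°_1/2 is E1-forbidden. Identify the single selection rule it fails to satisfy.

ΔS = 0: S: 1/2 → 1/2 — ok.
Parity must change: odd → odd — fails.
ΔJ = 0, ±1 (not J=0↔0): J: 1/2 → 1/2, ΔJ = +0 — ok.
ΔL = 0, ±1 (not L=0↔0): L: 0 → 1, ΔL = +1 — ok.

parity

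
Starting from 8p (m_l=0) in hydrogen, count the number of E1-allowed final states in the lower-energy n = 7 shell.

E1 requires Δl = ±1, so l_f ∈ {0, 2}; with 0 ≤ l_f ≤ n_f−1 = 6, the allowed l_f values are {0, 2}.
For l_f = 0: m_f ∈ {m_i−1, m_i, m_i+1} ∩ [−0, 0] = {0} → 1 state.
For l_f = 2: m_f ∈ {m_i−1, m_i, m_i+1} ∩ [−2, 2] = {-1, 0, 1} → 3 states.
Total: 4.

4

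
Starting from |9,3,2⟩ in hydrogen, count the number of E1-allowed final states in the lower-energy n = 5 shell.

5

E1 requires Δl = ±1, so l_f ∈ {2, 4}; with 0 ≤ l_f ≤ n_f−1 = 4, the allowed l_f values are {2, 4}.
For l_f = 2: m_f ∈ {m_i−1, m_i, m_i+1} ∩ [−2, 2] = {1, 2} → 2 states.
For l_f = 4: m_f ∈ {m_i−1, m_i, m_i+1} ∩ [−4, 4] = {1, 2, 3} → 3 states.
Total: 5.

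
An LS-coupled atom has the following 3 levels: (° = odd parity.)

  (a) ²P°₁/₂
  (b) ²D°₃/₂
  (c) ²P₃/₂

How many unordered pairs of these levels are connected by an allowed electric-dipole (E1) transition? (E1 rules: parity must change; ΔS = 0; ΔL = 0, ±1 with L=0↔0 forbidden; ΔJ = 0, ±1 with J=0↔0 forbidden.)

(a)–(b): forbidden (parity).
(a)–(c): allowed.
(b)–(c): allowed.
Allowed pairs: 2 of 3.

2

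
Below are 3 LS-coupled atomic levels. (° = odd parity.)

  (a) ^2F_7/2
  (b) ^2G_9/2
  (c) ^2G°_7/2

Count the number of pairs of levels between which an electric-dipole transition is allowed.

2

(a)–(b): forbidden (parity).
(a)–(c): allowed.
(b)–(c): allowed.
Allowed pairs: 2 of 3.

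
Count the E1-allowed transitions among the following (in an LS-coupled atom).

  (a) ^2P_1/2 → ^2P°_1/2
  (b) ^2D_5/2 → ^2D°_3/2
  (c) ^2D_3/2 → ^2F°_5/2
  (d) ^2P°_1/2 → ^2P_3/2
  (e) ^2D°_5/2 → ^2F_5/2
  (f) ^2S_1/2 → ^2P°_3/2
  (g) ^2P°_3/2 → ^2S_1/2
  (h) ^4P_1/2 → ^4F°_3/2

(a) allowed
(b) allowed
(c) allowed
(d) allowed
(e) allowed
(f) allowed
(g) allowed
(h) forbidden (ΔL fails)
Total allowed: 7 of 8.

7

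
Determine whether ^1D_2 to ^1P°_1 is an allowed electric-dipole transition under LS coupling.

Parity must change: even → odd — satisfied.
ΔS = 0: S: 0 → 0 — satisfied.
ΔL = 0, ±1 (not L=0↔0): L: 2 → 1, ΔL = -1 — satisfied.
ΔJ = 0, ±1 (not J=0↔0): J: 2 → 1, ΔJ = -1 — satisfied.
All four E1 rules are satisfied.

allowed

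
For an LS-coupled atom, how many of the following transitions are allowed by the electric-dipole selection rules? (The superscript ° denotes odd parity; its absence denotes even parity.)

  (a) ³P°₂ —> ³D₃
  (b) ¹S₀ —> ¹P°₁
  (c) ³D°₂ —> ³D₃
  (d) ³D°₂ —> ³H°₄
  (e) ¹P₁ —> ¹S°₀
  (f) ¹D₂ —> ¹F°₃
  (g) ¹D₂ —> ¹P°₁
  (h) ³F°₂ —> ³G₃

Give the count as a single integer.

7

(a) allowed
(b) allowed
(c) allowed
(d) forbidden (parity, ΔL, ΔJ fail)
(e) allowed
(f) allowed
(g) allowed
(h) allowed
Total allowed: 7 of 8.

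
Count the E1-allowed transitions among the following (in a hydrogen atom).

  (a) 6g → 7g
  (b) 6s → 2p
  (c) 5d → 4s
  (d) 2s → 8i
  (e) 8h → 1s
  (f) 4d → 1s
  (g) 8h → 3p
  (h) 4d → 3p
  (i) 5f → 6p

(a) forbidden — Δl = +0 (E1 requires Δl = ±1)
(b) allowed
(c) forbidden — Δl = -2 (E1 requires Δl = ±1)
(d) forbidden — Δl = +6 (E1 requires Δl = ±1)
(e) forbidden — Δl = -5 (E1 requires Δl = ±1)
(f) forbidden — Δl = -2 (E1 requires Δl = ±1)
(g) forbidden — Δl = -4 (E1 requires Δl = ±1)
(h) allowed
(i) forbidden — Δl = -2 (E1 requires Δl = ±1)
Total allowed: 2 of 9.

2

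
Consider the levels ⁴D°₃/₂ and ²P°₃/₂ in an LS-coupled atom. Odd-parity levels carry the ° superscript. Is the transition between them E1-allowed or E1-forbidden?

Initial level: S=3/2, L=2, J=3/2, parity odd. Final level: S=1/2, L=1, J=3/2, parity odd.
ΔL = 0, ±1 (not L=0↔0): L: 2 → 1, ΔL = -1 — passes.
Parity must change: odd → odd — fails.
ΔJ = 0, ±1 (not J=0↔0): J: 3/2 → 3/2, ΔJ = +0 — passes.
ΔS = 0: S: 3/2 → 1/2 — fails.
Rule(s) violated: parity, ΔS.

forbidden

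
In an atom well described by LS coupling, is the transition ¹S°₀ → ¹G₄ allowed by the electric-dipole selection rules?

forbidden

Parity must change: odd → even — satisfied.
ΔS = 0: S: 0 → 0 — satisfied.
ΔL = 0, ±1 (not L=0↔0): L: 0 → 4, ΔL = +4 — violated.
ΔJ = 0, ±1 (not J=0↔0): J: 0 → 4, ΔJ = +4 — violated.
Rule(s) violated: ΔL, ΔJ.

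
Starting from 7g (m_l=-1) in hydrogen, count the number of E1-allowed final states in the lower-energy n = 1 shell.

0

E1 requires l_f ∈ {3, 5}, but neither lies in [0, 0], so no final state is reachable.
Total: 0.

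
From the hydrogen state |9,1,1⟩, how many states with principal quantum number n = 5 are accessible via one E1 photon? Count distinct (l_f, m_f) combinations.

4

E1 requires Δl = ±1, so l_f ∈ {0, 2}; with 0 ≤ l_f ≤ n_f−1 = 4, the allowed l_f values are {0, 2}.
For l_f = 0: m_f ∈ {m_i−1, m_i, m_i+1} ∩ [−0, 0] = {0} → 1 state.
For l_f = 2: m_f ∈ {m_i−1, m_i, m_i+1} ∩ [−2, 2] = {0, 1, 2} → 3 states.
Total: 4.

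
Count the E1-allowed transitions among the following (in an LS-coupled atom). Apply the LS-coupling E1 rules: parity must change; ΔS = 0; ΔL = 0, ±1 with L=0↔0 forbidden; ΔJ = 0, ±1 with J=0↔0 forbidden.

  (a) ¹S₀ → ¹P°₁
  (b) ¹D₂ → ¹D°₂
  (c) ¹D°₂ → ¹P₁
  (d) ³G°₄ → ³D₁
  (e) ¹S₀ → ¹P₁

3

(a) allowed
(b) allowed
(c) allowed
(d) forbidden (ΔL, ΔJ fail)
(e) forbidden (parity fails)
Total allowed: 3 of 5.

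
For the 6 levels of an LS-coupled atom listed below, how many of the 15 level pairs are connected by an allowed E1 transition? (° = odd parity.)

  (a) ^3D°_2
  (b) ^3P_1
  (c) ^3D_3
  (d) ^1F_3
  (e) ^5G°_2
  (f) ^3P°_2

(a)–(b): allowed.
(a)–(c): allowed.
(a)–(d): forbidden (ΔS).
(a)–(e): forbidden (parity, ΔS, ΔL).
(a)–(f): forbidden (parity).
(b)–(c): forbidden (parity, ΔJ).
(b)–(d): forbidden (parity, ΔS, ΔL, ΔJ).
(b)–(e): forbidden (ΔS, ΔL).
(b)–(f): allowed.
(c)–(d): forbidden (parity, ΔS).
(c)–(e): forbidden (ΔS, ΔL).
(c)–(f): allowed.
(d)–(e): forbidden (ΔS).
(d)–(f): forbidden (ΔS, ΔL).
(e)–(f): forbidden (parity, ΔS, ΔL).
Allowed pairs: 4 of 15.

4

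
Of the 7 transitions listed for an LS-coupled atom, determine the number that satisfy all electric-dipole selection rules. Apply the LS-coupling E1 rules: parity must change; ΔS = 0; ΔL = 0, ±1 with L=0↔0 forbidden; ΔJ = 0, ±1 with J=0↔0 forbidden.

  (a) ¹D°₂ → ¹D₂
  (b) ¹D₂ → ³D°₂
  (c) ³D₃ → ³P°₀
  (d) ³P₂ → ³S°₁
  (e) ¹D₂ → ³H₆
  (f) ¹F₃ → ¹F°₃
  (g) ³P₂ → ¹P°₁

(a) allowed
(b) forbidden (ΔS fails)
(c) forbidden (ΔJ fails)
(d) allowed
(e) forbidden (parity, ΔS, ΔL, ΔJ fail)
(f) allowed
(g) forbidden (ΔS fails)
Total allowed: 3 of 7.

3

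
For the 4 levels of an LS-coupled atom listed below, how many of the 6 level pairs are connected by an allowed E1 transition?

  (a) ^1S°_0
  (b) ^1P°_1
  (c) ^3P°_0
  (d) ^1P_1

2

(a)–(b): forbidden (parity).
(a)–(c): forbidden (parity, ΔS, ΔJ).
(a)–(d): allowed.
(b)–(c): forbidden (parity, ΔS).
(b)–(d): allowed.
(c)–(d): forbidden (ΔS).
Allowed pairs: 2 of 6.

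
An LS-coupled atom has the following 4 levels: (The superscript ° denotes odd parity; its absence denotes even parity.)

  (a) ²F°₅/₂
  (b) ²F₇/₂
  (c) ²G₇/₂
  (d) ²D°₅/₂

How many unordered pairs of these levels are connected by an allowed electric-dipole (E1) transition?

3

(a)–(b): allowed.
(a)–(c): allowed.
(a)–(d): forbidden (parity).
(b)–(c): forbidden (parity).
(b)–(d): allowed.
(c)–(d): forbidden (ΔL).
Allowed pairs: 3 of 6.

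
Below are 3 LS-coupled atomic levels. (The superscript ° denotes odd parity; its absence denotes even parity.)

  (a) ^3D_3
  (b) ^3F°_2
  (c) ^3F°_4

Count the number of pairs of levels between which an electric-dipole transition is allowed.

2

(a)–(b): allowed.
(a)–(c): allowed.
(b)–(c): forbidden (parity, ΔJ).
Allowed pairs: 2 of 3.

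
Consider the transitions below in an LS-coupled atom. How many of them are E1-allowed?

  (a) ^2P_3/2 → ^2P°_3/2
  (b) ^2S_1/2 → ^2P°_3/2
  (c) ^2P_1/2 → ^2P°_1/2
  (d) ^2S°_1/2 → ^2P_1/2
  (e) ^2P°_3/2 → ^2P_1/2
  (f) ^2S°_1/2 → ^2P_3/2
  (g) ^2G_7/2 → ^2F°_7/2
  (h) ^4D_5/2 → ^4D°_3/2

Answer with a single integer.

8

(a) allowed
(b) allowed
(c) allowed
(d) allowed
(e) allowed
(f) allowed
(g) allowed
(h) allowed
Total allowed: 8 of 8.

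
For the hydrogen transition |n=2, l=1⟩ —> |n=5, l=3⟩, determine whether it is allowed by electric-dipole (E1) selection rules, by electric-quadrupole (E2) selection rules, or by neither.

E2

Δl = 3 − 1 = +2; l_i + l_f = 4.
E1 (Δl = ±1): not satisfied.
E2 (Δl = 0,±2, l_i+l_f ≥ 2): satisfied.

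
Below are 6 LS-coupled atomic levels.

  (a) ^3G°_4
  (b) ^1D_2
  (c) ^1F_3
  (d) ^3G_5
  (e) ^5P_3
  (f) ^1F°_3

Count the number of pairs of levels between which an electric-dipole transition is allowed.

3

(a)–(b): forbidden (ΔS, ΔL, ΔJ).
(a)–(c): forbidden (ΔS).
(a)–(d): allowed.
(a)–(e): forbidden (ΔS, ΔL).
(a)–(f): forbidden (parity, ΔS).
(b)–(c): forbidden (parity).
(b)–(d): forbidden (parity, ΔS, ΔL, ΔJ).
(b)–(e): forbidden (parity, ΔS).
(b)–(f): allowed.
(c)–(d): forbidden (parity, ΔS, ΔJ).
(c)–(e): forbidden (parity, ΔS, ΔL).
(c)–(f): allowed.
(d)–(e): forbidden (parity, ΔS, ΔL, ΔJ).
(d)–(f): forbidden (ΔS, ΔJ).
(e)–(f): forbidden (ΔS, ΔL).
Allowed pairs: 3 of 15.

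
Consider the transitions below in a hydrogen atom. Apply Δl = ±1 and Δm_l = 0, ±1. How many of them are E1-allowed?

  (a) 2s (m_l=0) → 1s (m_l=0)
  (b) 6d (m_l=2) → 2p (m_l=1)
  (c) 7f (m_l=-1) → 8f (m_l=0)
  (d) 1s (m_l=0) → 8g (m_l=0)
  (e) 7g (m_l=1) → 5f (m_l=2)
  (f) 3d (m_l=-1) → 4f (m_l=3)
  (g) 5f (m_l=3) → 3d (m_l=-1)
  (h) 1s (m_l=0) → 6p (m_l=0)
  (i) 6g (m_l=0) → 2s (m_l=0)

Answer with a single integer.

3

(a) forbidden — Δl = +0 (E1 requires Δl = ±1)
(b) allowed
(c) forbidden — Δl = +0 (E1 requires Δl = ±1)
(d) forbidden — Δl = +4 (E1 requires Δl = ±1)
(e) allowed
(f) forbidden — Δm_l = +4 (E1 requires Δm_l = 0, ±1)
(g) forbidden — Δm_l = -4 (E1 requires Δm_l = 0, ±1)
(h) allowed
(i) forbidden — Δl = -4 (E1 requires Δl = ±1)
Total allowed: 3 of 9.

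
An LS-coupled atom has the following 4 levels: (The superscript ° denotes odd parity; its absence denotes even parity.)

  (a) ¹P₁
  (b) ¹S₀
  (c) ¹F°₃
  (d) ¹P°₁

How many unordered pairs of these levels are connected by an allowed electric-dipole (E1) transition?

(a)–(b): forbidden (parity).
(a)–(c): forbidden (ΔL, ΔJ).
(a)–(d): allowed.
(b)–(c): forbidden (ΔL, ΔJ).
(b)–(d): allowed.
(c)–(d): forbidden (parity, ΔL, ΔJ).
Allowed pairs: 2 of 6.

2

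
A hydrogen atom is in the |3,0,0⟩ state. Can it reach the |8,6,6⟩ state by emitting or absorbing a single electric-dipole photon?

Initial l = 0, final l = 6, so Δl = +6. E1 requires Δl = ±1: violated.
m_l: 0 → 6 (Δm_l = +6). |Δm_l| ≤ 1 violated.
The transition is electric-dipole forbidden.

forbidden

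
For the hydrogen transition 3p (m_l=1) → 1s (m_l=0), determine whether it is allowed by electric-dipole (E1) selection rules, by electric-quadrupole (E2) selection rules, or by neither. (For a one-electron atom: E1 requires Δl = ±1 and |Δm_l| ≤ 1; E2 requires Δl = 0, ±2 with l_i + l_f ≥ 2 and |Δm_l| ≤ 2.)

E1

Δl = 0 − 1 = -1; l_i + l_f = 1.
Δm_l = -1.
E1 (Δl = ±1, |Δm_l| ≤ 1): satisfied.
E2 (Δl = 0,±2, l_i+l_f ≥ 2, |Δm_l| ≤ 2): not satisfied.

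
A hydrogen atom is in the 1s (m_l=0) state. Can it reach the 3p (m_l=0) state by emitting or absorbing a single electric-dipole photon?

Initial l = 0, final l = 1, so Δl = +1. E1 requires Δl = ±1: passes.
m_l: 0 → 0 (Δm_l = +0). |Δm_l| ≤ 1 passes.
All E1 selection rules are satisfied.

allowed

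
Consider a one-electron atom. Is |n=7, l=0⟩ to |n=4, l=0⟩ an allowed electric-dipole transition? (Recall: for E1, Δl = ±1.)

Initial l = 0, final l = 0, so Δl = +0. E1 requires Δl = ±1: fails.
The transition is electric-dipole forbidden.

forbidden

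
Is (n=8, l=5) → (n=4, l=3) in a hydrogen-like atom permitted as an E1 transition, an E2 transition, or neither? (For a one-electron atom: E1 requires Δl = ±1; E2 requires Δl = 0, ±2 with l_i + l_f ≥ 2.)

Δl = 3 − 5 = -2; l_i + l_f = 8.
E1 (Δl = ±1): not satisfied.
E2 (Δl = 0,±2, l_i+l_f ≥ 2): satisfied.

E2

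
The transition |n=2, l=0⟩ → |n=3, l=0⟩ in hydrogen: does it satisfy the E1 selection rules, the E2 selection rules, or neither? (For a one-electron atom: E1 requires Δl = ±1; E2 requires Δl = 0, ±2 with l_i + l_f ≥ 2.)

Δl = 0 − 0 = +0; l_i + l_f = 0.
E1 (Δl = ±1): not satisfied.
E2 (Δl = 0,±2, l_i+l_f ≥ 2): not satisfied.

neither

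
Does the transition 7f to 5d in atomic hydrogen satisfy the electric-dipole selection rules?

allowed

Initial l = 3, final l = 2, so Δl = -1. E1 requires Δl = ±1: ✓.
All E1 selection rules are satisfied.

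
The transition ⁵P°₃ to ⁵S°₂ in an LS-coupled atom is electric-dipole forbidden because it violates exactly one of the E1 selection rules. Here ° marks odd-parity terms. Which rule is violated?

parity

ΔJ = 0, ±1 (not J=0↔0): J: 3 → 2, ΔJ = -1 — satisfied.
ΔS = 0: S: 2 → 2 — satisfied.
ΔL = 0, ±1 (not L=0↔0): L: 1 → 0, ΔL = -1 — satisfied.
Parity must change: odd → odd — violated.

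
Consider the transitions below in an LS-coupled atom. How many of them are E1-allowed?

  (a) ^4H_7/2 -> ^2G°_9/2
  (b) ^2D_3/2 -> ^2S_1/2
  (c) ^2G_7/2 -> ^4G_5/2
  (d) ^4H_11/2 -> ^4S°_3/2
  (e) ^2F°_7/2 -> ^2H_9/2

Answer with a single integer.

(a) forbidden (ΔS fails)
(b) forbidden (parity, ΔL fail)
(c) forbidden (parity, ΔS fail)
(d) forbidden (ΔL, ΔJ fail)
(e) forbidden (ΔL fails)
Total allowed: 0 of 5.

0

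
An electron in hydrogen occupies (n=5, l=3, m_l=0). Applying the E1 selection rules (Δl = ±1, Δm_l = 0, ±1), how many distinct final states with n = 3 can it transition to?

E1 requires Δl = ±1, so l_f ∈ {2, 4}; with 0 ≤ l_f ≤ n_f−1 = 2, the allowed l_f values are {2}.
For l_f = 2: m_f ∈ {m_i−1, m_i, m_i+1} ∩ [−2, 2] = {-1, 0, 1} → 3 states.
Total: 3.

3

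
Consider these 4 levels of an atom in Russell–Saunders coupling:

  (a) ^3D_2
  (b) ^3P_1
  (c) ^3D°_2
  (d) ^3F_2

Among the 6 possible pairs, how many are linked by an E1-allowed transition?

3

(a)–(b): forbidden (parity).
(a)–(c): allowed.
(a)–(d): forbidden (parity).
(b)–(c): allowed.
(b)–(d): forbidden (parity, ΔL).
(c)–(d): allowed.
Allowed pairs: 3 of 6.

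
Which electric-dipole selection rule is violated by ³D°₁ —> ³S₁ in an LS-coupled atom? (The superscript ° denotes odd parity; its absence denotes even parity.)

the ΔL = 0, ±1 rule

Parity must change: odd → even — ✓.
ΔS = 0: S: 1 → 1 — ✓.
ΔL = 0, ±1 (not L=0↔0): L: 2 → 0, ΔL = -2 — ✗.
ΔJ = 0, ±1 (not J=0↔0): J: 1 → 1, ΔJ = +0 — ✓.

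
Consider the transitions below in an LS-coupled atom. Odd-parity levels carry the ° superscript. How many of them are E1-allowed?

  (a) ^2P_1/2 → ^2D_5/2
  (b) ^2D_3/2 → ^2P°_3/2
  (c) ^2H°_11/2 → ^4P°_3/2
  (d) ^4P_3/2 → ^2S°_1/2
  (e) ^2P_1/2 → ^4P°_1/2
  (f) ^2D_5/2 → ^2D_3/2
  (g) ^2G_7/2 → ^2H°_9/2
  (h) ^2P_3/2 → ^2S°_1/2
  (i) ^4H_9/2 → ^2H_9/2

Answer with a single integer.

(a) forbidden (parity, ΔJ fail)
(b) allowed
(c) forbidden (parity, ΔS, ΔL, ΔJ fail)
(d) forbidden (ΔS fails)
(e) forbidden (ΔS fails)
(f) forbidden (parity fails)
(g) allowed
(h) allowed
(i) forbidden (parity, ΔS fail)
Total allowed: 3 of 9.

3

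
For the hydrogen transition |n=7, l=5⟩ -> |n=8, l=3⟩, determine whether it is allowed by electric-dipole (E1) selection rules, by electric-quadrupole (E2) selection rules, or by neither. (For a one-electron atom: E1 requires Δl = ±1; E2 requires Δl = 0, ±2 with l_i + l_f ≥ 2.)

Δl = 3 − 5 = -2; l_i + l_f = 8.
E1 (Δl = ±1): not satisfied.
E2 (Δl = 0,±2, l_i+l_f ≥ 2): satisfied.

E2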